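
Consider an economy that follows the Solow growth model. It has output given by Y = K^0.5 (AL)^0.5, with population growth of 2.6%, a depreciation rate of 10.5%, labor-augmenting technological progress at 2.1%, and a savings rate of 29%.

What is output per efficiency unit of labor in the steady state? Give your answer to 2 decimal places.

y* = 1.91

In steady state, investment equals break-even investment: s·k^α = (n + g + δ)·k.
Dividing both sides by k: k^(1−α) = s / (n + g + δ).
k^0.5 = 0.29 / (0.026 + 0.021 + 0.105) = 0.29 / 0.152 = 1.9079
k* = 1.9079^(1/0.5) ≈ 3.6401
y* = (k*)^α = 3.6401^0.5 ≈ 1.9079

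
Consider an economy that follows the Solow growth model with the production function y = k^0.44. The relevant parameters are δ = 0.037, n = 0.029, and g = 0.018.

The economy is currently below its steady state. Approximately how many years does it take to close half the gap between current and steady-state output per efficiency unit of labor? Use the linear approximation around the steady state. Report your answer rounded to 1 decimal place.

about 14.7 years

Near the steady state the convergence rate is λ = (1 − α)(n + g + δ).
λ = (1 − 0.44) × 0.084 = 0.56 × 0.084 = 0.04704
Half-life = ln 2 / λ = 0.6931 / 0.04704 ≈ 14.73 years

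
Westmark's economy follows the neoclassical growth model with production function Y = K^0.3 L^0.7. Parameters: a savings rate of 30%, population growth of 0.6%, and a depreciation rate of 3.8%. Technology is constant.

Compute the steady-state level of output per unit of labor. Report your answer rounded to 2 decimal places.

y* ≈ 2.28

Steady state requires s·f(k) = (n + δ)·k, i.e. s·k^α = (n + δ)·k.
Rearranging, k^(1−α) = s / (n + δ).
k^0.7 = 0.30 / (0.006 + 0.038) = 0.30 / 0.044 = 6.8182
k* = 6.8182^(1/0.7) ≈ 15.5223
y* = (k*)^α = 15.5223^0.3 ≈ 2.2766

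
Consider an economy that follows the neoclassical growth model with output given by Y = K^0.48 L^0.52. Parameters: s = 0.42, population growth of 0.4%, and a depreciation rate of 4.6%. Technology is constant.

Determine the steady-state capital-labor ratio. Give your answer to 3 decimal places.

k* ≈ 59.905

At the steady state, Δk = 0, so s·k^α = (n + δ)·k.
Dividing both sides by k: k^(1−α) = s / (n + δ).
k^0.52 = 0.42 / (0.004 + 0.046) = 0.42 / 0.050 = 8.4000
k* = 8.4000^(1/0.52) ≈ 59.9046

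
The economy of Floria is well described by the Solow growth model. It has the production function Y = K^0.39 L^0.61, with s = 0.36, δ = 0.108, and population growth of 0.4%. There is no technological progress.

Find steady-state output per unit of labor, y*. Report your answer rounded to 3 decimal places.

y* = 2.110

At the steady state, Δk = 0, so s·k^α = (n + δ)·k.
Dividing both sides by k: k^(1−α) = s / (n + δ).
k^0.61 = 0.36 / (0.004 + 0.108) = 0.36 / 0.112 = 3.2143
k* = 3.2143^(1/0.61) ≈ 6.7809
y* = (k*)^α = 6.7809^0.39 ≈ 2.1096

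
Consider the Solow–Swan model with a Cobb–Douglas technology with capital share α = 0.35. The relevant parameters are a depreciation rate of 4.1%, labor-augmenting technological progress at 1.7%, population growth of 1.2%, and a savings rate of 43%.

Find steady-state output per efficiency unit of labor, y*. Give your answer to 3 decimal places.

Steady state requires s·f(k) = (n + g + δ)·k, i.e. s·k^α = (n + g + δ)·k.
Dividing both sides by k: k^(1−α) = s / (n + g + δ).
k^0.65 = 0.43 / (0.012 + 0.017 + 0.041) = 0.43 / 0.070 = 6.1429
k* = 6.1429^(1/0.65) ≈ 16.3261
y* = (k*)^α = 16.3261^0.35 ≈ 2.6577

y* = 2.658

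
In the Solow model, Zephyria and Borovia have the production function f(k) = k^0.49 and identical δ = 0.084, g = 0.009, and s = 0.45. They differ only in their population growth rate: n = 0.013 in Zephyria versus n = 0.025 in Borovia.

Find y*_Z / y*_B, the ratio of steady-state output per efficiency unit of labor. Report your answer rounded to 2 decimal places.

Steady-state y* = [s/(n + g + δ)]^(α/(1−α)), so the ratio is [ (s_Z/(n + g + δ)_Z) / (s_B/(n + g + δ)_B) ]^0.9608.
s_Z/(n + g + δ)_Z = 0.45/0.106 = 4.2453; s_B/(n + g + δ)_B = 0.45/0.118 = 3.8136.
Ratio = (4.2453/3.8136)^0.9608 = 1.1132^0.9608 ≈ 1.1085

ratio ≈ 1.11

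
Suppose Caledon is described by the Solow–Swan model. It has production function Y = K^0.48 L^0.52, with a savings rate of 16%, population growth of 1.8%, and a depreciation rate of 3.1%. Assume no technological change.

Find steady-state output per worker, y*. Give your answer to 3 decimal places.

y* ≈ 2.981

At the steady state, Δk = 0, so s·k^α = (n + δ)·k.
Dividing both sides by k: k^(1−α) = s / (n + δ).
k^0.52 = 0.16 / (0.018 + 0.031) = 0.16 / 0.049 = 3.2653
k* = 3.2653^(1/0.52) ≈ 9.7345
y* = (k*)^α = 9.7345^0.48 ≈ 2.9812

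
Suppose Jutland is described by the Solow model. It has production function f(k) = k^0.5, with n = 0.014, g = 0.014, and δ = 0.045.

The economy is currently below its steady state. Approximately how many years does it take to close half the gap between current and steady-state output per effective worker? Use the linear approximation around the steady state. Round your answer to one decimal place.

half-life ≈ 19.0 years

Near the steady state the convergence rate is λ = (1 − α)(n + g + δ).
λ = (1 − 0.5) × 0.073 = 0.5 × 0.073 = 0.0365
Half-life = ln 2 / λ = 0.6931 / 0.0365 ≈ 18.99 years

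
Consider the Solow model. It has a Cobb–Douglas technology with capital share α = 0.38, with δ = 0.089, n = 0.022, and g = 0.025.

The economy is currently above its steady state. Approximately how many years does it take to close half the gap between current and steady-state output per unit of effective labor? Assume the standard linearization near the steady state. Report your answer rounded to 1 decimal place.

t_½ ≈ 8.2 years

Near the steady state the convergence rate is λ = (1 − α)(n + g + δ).
λ = (1 − 0.38) × 0.136 = 0.62 × 0.136 = 0.08432
Half-life = ln 2 / λ = 0.6931 / 0.08432 ≈ 8.22 years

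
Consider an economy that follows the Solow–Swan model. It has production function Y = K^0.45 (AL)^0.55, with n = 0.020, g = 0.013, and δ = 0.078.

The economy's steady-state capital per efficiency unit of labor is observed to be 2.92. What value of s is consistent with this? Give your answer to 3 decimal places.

Steady state requires s·f(k) = (n + g + δ)·k, i.e. s·k^α = (n + g + δ)·k.
So s / (n + g + δ) = (k*)^(1−α) = 2.92^0.55 = 1.8029.
Therefore s = 1.8029 × (n + g + δ) = 1.8029 × 0.111 = 0.2001.

s ≈ 0.200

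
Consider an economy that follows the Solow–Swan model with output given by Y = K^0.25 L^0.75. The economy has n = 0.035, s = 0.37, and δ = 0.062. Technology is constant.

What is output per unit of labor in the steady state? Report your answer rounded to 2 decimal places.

Steady state requires s·f(k) = (n + δ)·k, i.e. s·k^α = (n + δ)·k.
Dividing both sides by k: k^(1−α) = s / (n + δ).
k^0.75 = 0.37 / (0.035 + 0.062) = 0.37 / 0.097 = 3.8144
k* = 3.8144^(1/0.75) ≈ 5.9598
y* = (k*)^α = 5.9598^0.25 ≈ 1.5625

y* = 1.56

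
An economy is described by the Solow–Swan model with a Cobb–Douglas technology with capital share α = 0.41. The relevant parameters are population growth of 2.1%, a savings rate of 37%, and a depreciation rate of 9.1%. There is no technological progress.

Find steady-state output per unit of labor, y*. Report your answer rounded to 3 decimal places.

y* = 2.294

Steady state requires s·f(k) = (n + δ)·k, i.e. s·k^α = (n + δ)·k.
Dividing both sides by k: k^(1−α) = s / (n + δ).
k^0.59 = 0.37 / (0.021 + 0.091) = 0.37 / 0.112 = 3.3036
k* = 3.3036^(1/0.59) ≈ 7.5795
y* = (k*)^α = 7.5795^0.41 ≈ 2.2943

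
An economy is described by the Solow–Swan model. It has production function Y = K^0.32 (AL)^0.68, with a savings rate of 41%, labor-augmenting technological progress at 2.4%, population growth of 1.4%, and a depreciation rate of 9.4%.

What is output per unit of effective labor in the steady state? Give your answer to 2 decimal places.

At the steady state, Δk = 0, so s·k^α = (n + g + δ)·k.
Rearranging, k^(1−α) = s / (n + g + δ).
k^0.68 = 0.41 / (0.014 + 0.024 + 0.094) = 0.41 / 0.132 = 3.1061
k* = 3.1061^(1/0.68) ≈ 5.2948
y* = (k*)^α = 5.2948^0.32 ≈ 1.7046

y* = 1.70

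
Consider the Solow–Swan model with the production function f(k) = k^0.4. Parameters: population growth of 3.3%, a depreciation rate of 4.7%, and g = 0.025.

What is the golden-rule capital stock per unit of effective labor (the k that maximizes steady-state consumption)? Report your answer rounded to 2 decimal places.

The golden rule sets f'(k) = n + g + δ, i.e. α·k^(α−1) = n + g + δ.
So k^(1−α) = α / (n + g + δ) = 0.4 / 0.105 = 3.8095.
k_gold = 3.8095^(1/0.6) ≈ 9.2921

k_gold ≈ 9.29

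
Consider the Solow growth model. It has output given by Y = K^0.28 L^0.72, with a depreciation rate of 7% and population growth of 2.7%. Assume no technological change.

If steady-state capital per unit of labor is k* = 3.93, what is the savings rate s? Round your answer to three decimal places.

s ≈ 0.260

Steady state requires s·f(k) = (n + δ)·k, i.e. s·k^α = (n + δ)·k.
So s / (n + δ) = (k*)^(1−α) = 3.93^0.72 = 2.6789.
Therefore s = 2.6789 × (n + δ) = 2.6789 × 0.097 = 0.2599.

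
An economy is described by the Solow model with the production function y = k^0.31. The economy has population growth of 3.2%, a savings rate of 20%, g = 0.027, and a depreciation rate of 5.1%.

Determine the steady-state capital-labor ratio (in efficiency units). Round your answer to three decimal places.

In steady state, investment equals break-even investment: s·k^α = (n + g + δ)·k.
Dividing both sides by k: k^(1−α) = s / (n + g + δ).
k^0.69 = 0.20 / (0.032 + 0.027 + 0.051) = 0.20 / 0.110 = 1.8182
k* = 1.8182^(1/0.69) ≈ 2.3784

k* ≈ 2.378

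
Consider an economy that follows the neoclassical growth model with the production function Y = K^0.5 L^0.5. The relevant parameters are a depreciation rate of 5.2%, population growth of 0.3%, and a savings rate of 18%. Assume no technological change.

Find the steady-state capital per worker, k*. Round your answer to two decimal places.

In steady state, investment equals break-even investment: s·k^α = (n + δ)·k.
Dividing both sides by k: k^(1−α) = s / (n + δ).
k^0.5 = 0.18 / (0.003 + 0.052) = 0.18 / 0.055 = 3.2727
k* = 3.2727^(1/0.5) ≈ 10.7106

k* = 10.71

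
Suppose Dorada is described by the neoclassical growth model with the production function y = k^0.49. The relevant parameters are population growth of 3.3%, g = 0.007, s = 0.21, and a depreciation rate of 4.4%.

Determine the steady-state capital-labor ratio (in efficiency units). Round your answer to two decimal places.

k* ≈ 6.03

At the steady state, Δk = 0, so s·k^α = (n + g + δ)·k.
Dividing both sides by k: k^(1−α) = s / (n + g + δ).
k^0.51 = 0.21 / (0.033 + 0.007 + 0.044) = 0.21 / 0.084 = 2.5000
k* = 2.5000^(1/0.51) ≈ 6.0294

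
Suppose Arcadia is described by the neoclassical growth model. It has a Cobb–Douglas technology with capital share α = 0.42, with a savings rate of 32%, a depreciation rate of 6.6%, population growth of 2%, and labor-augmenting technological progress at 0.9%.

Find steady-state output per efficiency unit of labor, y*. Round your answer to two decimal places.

Steady state requires s·f(k) = (n + g + δ)·k, i.e. s·k^α = (n + g + δ)·k.
Dividing both sides by k: k^(1−α) = s / (n + g + δ).
k^0.58 = 0.32 / (0.020 + 0.009 + 0.066) = 0.32 / 0.095 = 3.3684
k* = 3.3684^(1/0.58) ≈ 8.1162
y* = (k*)^α = 8.1162^0.42 ≈ 2.4095

y* ≈ 2.41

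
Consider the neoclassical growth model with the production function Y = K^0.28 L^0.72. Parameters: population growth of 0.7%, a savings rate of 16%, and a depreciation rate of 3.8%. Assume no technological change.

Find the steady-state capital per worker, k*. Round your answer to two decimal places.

k* = 5.82

Steady state requires s·f(k) = (n + δ)·k, i.e. s·k^α = (n + δ)·k.
Rearranging, k^(1−α) = s / (n + δ).
k^0.72 = 0.16 / (0.007 + 0.038) = 0.16 / 0.045 = 3.5556
k* = 3.5556^(1/0.72) ≈ 5.8231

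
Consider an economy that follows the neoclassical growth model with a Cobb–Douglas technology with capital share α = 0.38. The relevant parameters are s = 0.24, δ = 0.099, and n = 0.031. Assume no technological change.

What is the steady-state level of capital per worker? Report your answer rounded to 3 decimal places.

k* ≈ 2.688

In steady state, investment equals break-even investment: s·k^α = (n + δ)·k.
Dividing both sides by k: k^(1−α) = s / (n + δ).
k^0.62 = 0.24 / (0.031 + 0.099) = 0.24 / 0.130 = 1.8462
k* = 1.8462^(1/0.62) ≈ 2.6883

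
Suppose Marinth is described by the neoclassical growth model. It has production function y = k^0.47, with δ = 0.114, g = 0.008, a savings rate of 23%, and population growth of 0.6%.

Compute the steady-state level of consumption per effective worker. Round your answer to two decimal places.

c* = 1.29

At the steady state, Δk = 0, so s·k^α = (n + g + δ)·k.
Dividing both sides by k: k^(1−α) = s / (n + g + δ).
k^0.53 = 0.23 / (0.006 + 0.008 + 0.114) = 0.23 / 0.128 = 1.7969
k* = 1.7969^(1/0.53) ≈ 3.0216
y* = (k*)^α = 3.0216^0.47 ≈ 1.6816
c* = (1 − s)·y* = (1 − 0.23) × 1.6816 ≈ 1.2948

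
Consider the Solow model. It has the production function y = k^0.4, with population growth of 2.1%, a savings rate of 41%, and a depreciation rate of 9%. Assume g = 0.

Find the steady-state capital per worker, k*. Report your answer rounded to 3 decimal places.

In steady state, investment equals break-even investment: s·k^α = (n + δ)·k.
Rearranging, k^(1−α) = s / (n + δ).
k^0.6 = 0.41 / (0.021 + 0.090) = 0.41 / 0.111 = 3.6937
k* = 3.6937^(1/0.6) ≈ 8.8261

k* ≈ 8.826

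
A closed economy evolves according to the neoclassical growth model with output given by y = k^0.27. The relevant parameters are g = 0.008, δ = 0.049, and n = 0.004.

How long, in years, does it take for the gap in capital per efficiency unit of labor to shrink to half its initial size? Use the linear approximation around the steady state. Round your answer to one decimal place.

t_½ ≈ 15.6 years

Near the steady state the convergence rate is λ = (1 − α)(n + g + δ).
λ = (1 − 0.27) × 0.061 = 0.73 × 0.061 = 0.04453
Half-life = ln 2 / λ = 0.6931 / 0.04453 ≈ 15.56 years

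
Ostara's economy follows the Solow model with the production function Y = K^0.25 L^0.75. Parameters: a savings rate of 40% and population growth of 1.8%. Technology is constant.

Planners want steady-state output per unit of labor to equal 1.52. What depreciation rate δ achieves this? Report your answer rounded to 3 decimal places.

Steady state requires s·f(k) = (n + δ)·k, i.e. s·k^α = (n + δ)·k.
Since y* = [s/(n + δ)]^(α/(1−α)), we have s/(n + δ) = (y*)^((1−α)/α) = 1.52^3 = 3.5118.
Therefore n + δ = s / 3.5118 = 0.40 / 3.5118 = 0.1139, so δ = 0.1139 − 0.018 = 0.0959.

δ ≈ 0.096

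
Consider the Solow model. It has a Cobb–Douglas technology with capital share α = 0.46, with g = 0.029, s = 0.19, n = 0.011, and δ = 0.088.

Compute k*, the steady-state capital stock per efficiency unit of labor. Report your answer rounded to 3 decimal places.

Steady state requires s·f(k) = (n + g + δ)·k, i.e. s·k^α = (n + g + δ)·k.
Dividing both sides by k: k^(1−α) = s / (n + g + δ).
k^0.54 = 0.19 / (0.011 + 0.029 + 0.088) = 0.19 / 0.128 = 1.4844
k* = 1.4844^(1/0.54) ≈ 2.0782

k* = 2.078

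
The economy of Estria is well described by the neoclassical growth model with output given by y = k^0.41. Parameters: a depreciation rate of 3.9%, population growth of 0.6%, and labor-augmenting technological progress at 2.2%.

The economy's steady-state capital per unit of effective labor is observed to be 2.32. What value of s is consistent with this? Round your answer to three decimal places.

At the steady state, Δk = 0, so s·k^α = (n + g + δ)·k.
So s / (n + g + δ) = (k*)^(1−α) = 2.32^0.59 = 1.6430.
Therefore s = 1.6430 × (n + g + δ) = 1.6430 × 0.067 = 0.1101.

s ≈ 0.110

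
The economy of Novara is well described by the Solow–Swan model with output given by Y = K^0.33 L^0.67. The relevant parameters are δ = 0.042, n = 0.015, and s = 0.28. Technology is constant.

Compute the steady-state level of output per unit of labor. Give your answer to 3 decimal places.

y* = 2.190

In steady state, investment equals break-even investment: s·k^α = (n + δ)·k.
Dividing both sides by k: k^(1−α) = s / (n + δ).
k^0.67 = 0.28 / (0.015 + 0.042) = 0.28 / 0.057 = 4.9123
k* = 4.9123^(1/0.67) ≈ 10.7589
y* = (k*)^α = 10.7589^0.33 ≈ 2.1902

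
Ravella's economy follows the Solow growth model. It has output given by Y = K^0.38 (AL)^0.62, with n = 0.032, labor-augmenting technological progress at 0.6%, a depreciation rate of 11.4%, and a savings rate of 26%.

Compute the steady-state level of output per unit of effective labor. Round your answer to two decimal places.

In steady state, investment equals break-even investment: s·k^α = (n + g + δ)·k.
Rearranging, k^(1−α) = s / (n + g + δ).
k^0.62 = 0.26 / (0.032 + 0.006 + 0.114) = 0.26 / 0.152 = 1.7105
k* = 1.7105^(1/0.62) ≈ 2.3769
y* = (k*)^α = 2.3769^0.38 ≈ 1.3896

y* ≈ 1.39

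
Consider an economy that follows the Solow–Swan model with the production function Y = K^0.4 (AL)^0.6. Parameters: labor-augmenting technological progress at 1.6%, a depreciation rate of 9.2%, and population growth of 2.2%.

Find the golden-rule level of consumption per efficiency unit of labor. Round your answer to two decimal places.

c_gold ≈ 1.27

At the golden rule, f'(k) = n + g + δ, so α·k^(α−1) = n + g + δ and k_gold = (α/(n + g + δ))^(1/(1−α)).
k_gold = (0.4/0.130)^(1/0.6) = 3.0769^1.6667 ≈ 6.5094
c_gold = f(k_gold) − (n + g + δ)·k_gold = 2.1155 − 0.130×6.5094 ≈ 1.2693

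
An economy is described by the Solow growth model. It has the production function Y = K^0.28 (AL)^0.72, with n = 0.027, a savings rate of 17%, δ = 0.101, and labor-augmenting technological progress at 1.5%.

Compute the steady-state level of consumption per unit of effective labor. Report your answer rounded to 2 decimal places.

Steady state requires s·f(k) = (n + g + δ)·k, i.e. s·k^α = (n + g + δ)·k.
Dividing both sides by k: k^(1−α) = s / (n + g + δ).
k^0.72 = 0.17 / (0.027 + 0.015 + 0.101) = 0.17 / 0.143 = 1.1888
k* = 1.1888^(1/0.72) ≈ 1.2715
y* = (k*)^α = 1.2715^0.28 ≈ 1.0696
c* = (1 − s)·y* = (1 − 0.17) × 1.0696 ≈ 0.8878

c* = 0.89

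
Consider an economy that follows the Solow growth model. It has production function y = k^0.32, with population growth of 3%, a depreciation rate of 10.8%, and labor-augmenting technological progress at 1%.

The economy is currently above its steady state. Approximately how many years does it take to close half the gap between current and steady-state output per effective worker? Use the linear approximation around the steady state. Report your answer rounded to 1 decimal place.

Near the steady state the convergence rate is λ = (1 − α)(n + g + δ).
λ = (1 − 0.32) × 0.148 = 0.68 × 0.148 = 0.10064
Half-life = ln 2 / λ = 0.6931 / 0.10064 ≈ 6.89 years

t_½ ≈ 6.9 years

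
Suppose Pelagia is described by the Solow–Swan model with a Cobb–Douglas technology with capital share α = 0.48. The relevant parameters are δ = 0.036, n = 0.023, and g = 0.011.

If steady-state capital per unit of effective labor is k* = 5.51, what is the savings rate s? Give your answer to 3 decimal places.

s ≈ 0.170

In steady state, investment equals break-even investment: s·k^α = (n + g + δ)·k.
So s / (n + g + δ) = (k*)^(1−α) = 5.51^0.52 = 2.4288.
Therefore s = 2.4288 × (n + g + δ) = 2.4288 × 0.070 = 0.1700.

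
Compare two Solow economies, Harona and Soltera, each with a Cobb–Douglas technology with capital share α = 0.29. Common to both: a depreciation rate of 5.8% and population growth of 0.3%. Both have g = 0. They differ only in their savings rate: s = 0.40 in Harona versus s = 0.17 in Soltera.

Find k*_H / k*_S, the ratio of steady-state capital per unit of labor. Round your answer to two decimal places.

Steady-state k* = [s/(n + δ)]^(1/(1−α)), so the ratio is [ (s_H/(n + δ)_H) / (s_S/(n + δ)_S) ]^1.4085.
s_H/(n + δ)_H = 0.40/0.061 = 6.5574; s_S/(n + δ)_S = 0.17/0.061 = 2.7869.
Ratio = (6.5574/2.7869)^1.4085 = 2.3529^1.4085 ≈ 3.3374

k*_H / k*_S ≈ 3.34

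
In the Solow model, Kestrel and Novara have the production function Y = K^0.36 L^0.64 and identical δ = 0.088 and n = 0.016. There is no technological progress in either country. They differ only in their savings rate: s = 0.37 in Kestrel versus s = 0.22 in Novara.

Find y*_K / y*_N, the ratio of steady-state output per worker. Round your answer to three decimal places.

Steady-state y* = [s/(n + δ)]^(α/(1−α)), so the ratio is [ (s_K/(n + δ)_K) / (s_N/(n + δ)_N) ]^0.5625.
s_K/(n + δ)_K = 0.37/0.104 = 3.5577; s_N/(n + δ)_N = 0.22/0.104 = 2.1154.
Ratio = (3.5577/2.1154)^0.5625 = 1.6818^0.5625 ≈ 1.3397

y*_K / y*_N ≈ 1.340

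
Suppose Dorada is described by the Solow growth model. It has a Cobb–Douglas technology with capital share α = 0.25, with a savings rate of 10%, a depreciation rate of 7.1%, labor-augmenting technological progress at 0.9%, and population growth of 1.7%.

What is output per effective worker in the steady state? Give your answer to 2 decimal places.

y* = 1.01

Steady state requires s·f(k) = (n + g + δ)·k, i.e. s·k^α = (n + g + δ)·k.
Rearranging, k^(1−α) = s / (n + g + δ).
k^0.75 = 0.10 / (0.017 + 0.009 + 0.071) = 0.10 / 0.097 = 1.0309
k* = 1.0309^(1/0.75) ≈ 1.0414
y* = (k*)^α = 1.0414^0.25 ≈ 1.0102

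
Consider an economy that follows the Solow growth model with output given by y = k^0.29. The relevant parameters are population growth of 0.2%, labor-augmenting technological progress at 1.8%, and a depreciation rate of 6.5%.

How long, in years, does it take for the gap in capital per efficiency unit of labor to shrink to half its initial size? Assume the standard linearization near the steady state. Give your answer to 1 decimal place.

t_½ ≈ 11.5 years

Near the steady state the convergence rate is λ = (1 − α)(n + g + δ).
λ = (1 − 0.29) × 0.085 = 0.71 × 0.085 = 0.06035
Half-life = ln 2 / λ = 0.6931 / 0.06035 ≈ 11.48 years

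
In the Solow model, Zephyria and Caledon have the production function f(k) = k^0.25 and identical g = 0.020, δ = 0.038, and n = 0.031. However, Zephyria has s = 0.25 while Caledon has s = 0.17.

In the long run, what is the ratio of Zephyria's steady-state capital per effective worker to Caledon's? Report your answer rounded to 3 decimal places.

ratio ≈ 1.672

Steady-state k* = [s/(n + g + δ)]^(1/(1−α)), so the ratio is [ (s_Z/(n + g + δ)_Z) / (s_C/(n + g + δ)_C) ]^1.3333.
s_Z/(n + g + δ)_Z = 0.25/0.089 = 2.8090; s_C/(n + g + δ)_C = 0.17/0.089 = 1.9101.
Ratio = (2.8090/1.9101)^1.3333 = 1.4706^1.3333 ≈ 1.6723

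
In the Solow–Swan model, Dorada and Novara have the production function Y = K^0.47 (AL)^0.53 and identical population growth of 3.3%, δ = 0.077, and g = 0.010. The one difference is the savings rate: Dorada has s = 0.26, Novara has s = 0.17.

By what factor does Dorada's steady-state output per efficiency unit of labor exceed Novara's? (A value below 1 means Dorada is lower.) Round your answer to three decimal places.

ratio ≈ 1.458

Steady-state y* = [s/(n + g + δ)]^(α/(1−α)), so the ratio is [ (s_D/(n + g + δ)_D) / (s_N/(n + g + δ)_N) ]^0.8868.
s_D/(n + g + δ)_D = 0.26/0.120 = 2.1667; s_N/(n + g + δ)_N = 0.17/0.120 = 1.4167.
Ratio = (2.1667/1.4167)^0.8868 = 1.5294^0.8868 ≈ 1.4576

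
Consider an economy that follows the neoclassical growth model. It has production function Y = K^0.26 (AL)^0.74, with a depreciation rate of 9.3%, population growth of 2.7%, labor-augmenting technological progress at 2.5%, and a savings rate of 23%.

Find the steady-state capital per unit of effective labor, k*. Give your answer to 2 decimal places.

k* ≈ 1.87

Steady state requires s·f(k) = (n + g + δ)·k, i.e. s·k^α = (n + g + δ)·k.
Rearranging, k^(1−α) = s / (n + g + δ).
k^0.74 = 0.23 / (0.027 + 0.025 + 0.093) = 0.23 / 0.145 = 1.5862
k* = 1.5862^(1/0.74) ≈ 1.8653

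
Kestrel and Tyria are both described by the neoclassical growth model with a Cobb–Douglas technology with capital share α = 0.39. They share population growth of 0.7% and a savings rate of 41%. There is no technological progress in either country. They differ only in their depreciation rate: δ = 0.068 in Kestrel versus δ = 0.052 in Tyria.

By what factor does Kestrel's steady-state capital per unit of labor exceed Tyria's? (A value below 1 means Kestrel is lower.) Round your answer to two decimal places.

Steady-state k* = [s/(n + δ)]^(1/(1−α)), so the ratio is [ (s_K/(n + δ)_K) / (s_T/(n + δ)_T) ]^1.6393.
s_K/(n + δ)_K = 0.41/0.075 = 5.4667; s_T/(n + δ)_T = 0.41/0.059 = 6.9492.
Ratio = (5.4667/6.9492)^1.6393 = 0.7867^1.6393 ≈ 0.6748

k*_K / k*_T ≈ 0.67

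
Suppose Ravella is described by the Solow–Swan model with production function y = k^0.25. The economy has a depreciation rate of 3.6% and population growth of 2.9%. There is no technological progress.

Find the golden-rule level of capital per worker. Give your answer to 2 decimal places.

k_gold ≈ 6.03

The golden rule sets f'(k) = n + δ, i.e. α·k^(α−1) = n + δ.
So k^(1−α) = α / (n + δ) = 0.25 / 0.065 = 3.8462.
k_gold = 3.8462^(1/0.75) ≈ 6.0262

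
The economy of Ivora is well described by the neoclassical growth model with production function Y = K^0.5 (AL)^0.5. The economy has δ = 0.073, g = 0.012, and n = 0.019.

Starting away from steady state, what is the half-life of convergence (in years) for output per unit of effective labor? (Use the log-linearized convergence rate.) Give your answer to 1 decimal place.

half-life ≈ 13.3 years

Near the steady state the convergence rate is λ = (1 − α)(n + g + δ).
λ = (1 − 0.5) × 0.104 = 0.5 × 0.104 = 0.0520
Half-life = ln 2 / λ = 0.6931 / 0.0520 ≈ 13.33 years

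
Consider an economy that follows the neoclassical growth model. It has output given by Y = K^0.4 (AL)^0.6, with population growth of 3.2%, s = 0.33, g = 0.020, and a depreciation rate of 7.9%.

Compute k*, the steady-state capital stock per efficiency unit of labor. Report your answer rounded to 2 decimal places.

Steady state requires s·f(k) = (n + g + δ)·k, i.e. s·k^α = (n + g + δ)·k.
Dividing both sides by k: k^(1−α) = s / (n + g + δ).
k^0.6 = 0.33 / (0.032 + 0.020 + 0.079) = 0.33 / 0.131 = 2.5191
k* = 2.5191^(1/0.6) ≈ 4.6638

k* ≈ 4.66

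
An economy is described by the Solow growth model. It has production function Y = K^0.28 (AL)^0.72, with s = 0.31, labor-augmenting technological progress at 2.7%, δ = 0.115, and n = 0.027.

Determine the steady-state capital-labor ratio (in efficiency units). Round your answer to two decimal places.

In steady state, investment equals break-even investment: s·k^α = (n + g + δ)·k.
Dividing both sides by k: k^(1−α) = s / (n + g + δ).
k^0.72 = 0.31 / (0.027 + 0.027 + 0.115) = 0.31 / 0.169 = 1.8343
k* = 1.8343^(1/0.72) ≈ 2.3224

k* ≈ 2.32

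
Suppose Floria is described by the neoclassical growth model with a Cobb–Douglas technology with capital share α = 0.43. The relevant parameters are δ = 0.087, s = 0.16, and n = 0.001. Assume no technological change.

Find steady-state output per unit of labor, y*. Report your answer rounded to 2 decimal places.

At the steady state, Δk = 0, so s·k^α = (n + δ)·k.
Rearranging, k^(1−α) = s / (n + δ).
k^0.57 = 0.16 / (0.001 + 0.087) = 0.16 / 0.088 = 1.8182
k* = 1.8182^(1/0.57) ≈ 2.8544
y* = (k*)^α = 2.8544^0.43 ≈ 1.5699

y* = 1.57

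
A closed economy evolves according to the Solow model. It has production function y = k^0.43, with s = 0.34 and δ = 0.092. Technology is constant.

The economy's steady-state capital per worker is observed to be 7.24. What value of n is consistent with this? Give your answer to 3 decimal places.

n ≈ 0.018

Steady state requires s·f(k) = (n + δ)·k, i.e. s·k^α = (n + δ)·k.
So s / (n + δ) = (k*)^(1−α) = 7.24^0.57 = 3.0907.
Therefore n + δ = s / 3.0907 = 0.34 / 3.0907 = 0.1100, so n = 0.1100 − 0.092 = 0.0180.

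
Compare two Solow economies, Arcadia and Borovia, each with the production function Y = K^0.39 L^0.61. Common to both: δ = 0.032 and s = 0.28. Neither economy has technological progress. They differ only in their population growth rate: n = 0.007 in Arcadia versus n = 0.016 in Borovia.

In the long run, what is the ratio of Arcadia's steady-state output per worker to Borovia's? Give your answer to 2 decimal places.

ratio ≈ 1.14

Steady-state y* = [s/(n + δ)]^(α/(1−α)), so the ratio is [ (s_A/(n + δ)_A) / (s_B/(n + δ)_B) ]^0.6393.
s_A/(n + δ)_A = 0.28/0.039 = 7.1795; s_B/(n + δ)_B = 0.28/0.048 = 5.8333.
Ratio = (7.1795/5.8333)^0.6393 = 1.2308^0.6393 ≈ 1.1420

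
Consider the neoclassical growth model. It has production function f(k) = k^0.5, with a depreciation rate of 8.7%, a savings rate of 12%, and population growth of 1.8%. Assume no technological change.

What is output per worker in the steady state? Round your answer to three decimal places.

y* = 1.143

Steady state requires s·f(k) = (n + δ)·k, i.e. s·k^α = (n + δ)·k.
Rearranging, k^(1−α) = s / (n + δ).
k^0.5 = 0.12 / (0.018 + 0.087) = 0.12 / 0.105 = 1.1429
k* = 1.1429^(1/0.5) ≈ 1.3062
y* = (k*)^α = 1.3062^0.5 ≈ 1.1429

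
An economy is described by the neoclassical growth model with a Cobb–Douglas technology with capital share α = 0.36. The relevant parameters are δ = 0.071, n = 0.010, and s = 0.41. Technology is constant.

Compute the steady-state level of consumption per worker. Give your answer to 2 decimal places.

At the steady state, Δk = 0, so s·k^α = (n + δ)·k.
Rearranging, k^(1−α) = s / (n + δ).
k^0.64 = 0.41 / (0.010 + 0.071) = 0.41 / 0.081 = 5.0617
k* = 5.0617^(1/0.64) ≈ 12.6027
y* = (k*)^α = 12.6027^0.36 ≈ 2.4898
c* = (1 − s)·y* = (1 − 0.41) × 2.4898 ≈ 1.4690

c* ≈ 1.47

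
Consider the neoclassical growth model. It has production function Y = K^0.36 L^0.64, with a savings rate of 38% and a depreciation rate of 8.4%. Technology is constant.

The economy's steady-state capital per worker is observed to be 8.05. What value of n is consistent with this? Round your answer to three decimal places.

Steady state requires s·f(k) = (n + δ)·k, i.e. s·k^α = (n + δ)·k.
So s / (n + δ) = (k*)^(1−α) = 8.05^0.64 = 3.7994.
Therefore n + δ = s / 3.7994 = 0.38 / 3.7994 = 0.1000, so n = 0.1000 − 0.084 = 0.0160.

n ≈ 0.016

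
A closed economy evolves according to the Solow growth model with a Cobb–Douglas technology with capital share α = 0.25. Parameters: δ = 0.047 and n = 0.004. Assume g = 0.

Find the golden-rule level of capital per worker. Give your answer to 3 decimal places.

k_gold ≈ 8.327

The golden rule sets f'(k) = n + δ, i.e. α·k^(α−1) = n + δ.
So k^(1−α) = α / (n + δ) = 0.25 / 0.051 = 4.9020.
k_gold = 4.9020^(1/0.75) ≈ 8.3272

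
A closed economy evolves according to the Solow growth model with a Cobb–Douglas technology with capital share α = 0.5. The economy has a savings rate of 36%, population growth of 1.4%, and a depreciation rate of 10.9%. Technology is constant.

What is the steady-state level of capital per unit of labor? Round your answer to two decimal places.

At the steady state, Δk = 0, so s·k^α = (n + δ)·k.
Rearranging, k^(1−α) = s / (n + δ).
k^0.5 = 0.36 / (0.014 + 0.109) = 0.36 / 0.123 = 2.9268
k* = 2.9268^(1/0.5) ≈ 8.5662

k* = 8.57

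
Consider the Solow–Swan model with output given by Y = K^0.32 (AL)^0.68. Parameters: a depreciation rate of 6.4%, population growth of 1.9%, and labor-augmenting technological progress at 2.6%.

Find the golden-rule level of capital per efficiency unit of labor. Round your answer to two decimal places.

k_gold ≈ 4.87

The golden rule sets f'(k) = n + g + δ, i.e. α·k^(α−1) = n + g + δ.
So k^(1−α) = α / (n + g + δ) = 0.32 / 0.109 = 2.9358.
k_gold = 2.9358^(1/0.68) ≈ 4.8734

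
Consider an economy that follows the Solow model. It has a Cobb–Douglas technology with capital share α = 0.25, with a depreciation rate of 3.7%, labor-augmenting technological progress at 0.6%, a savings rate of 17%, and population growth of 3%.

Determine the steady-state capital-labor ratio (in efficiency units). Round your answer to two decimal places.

In steady state, investment equals break-even investment: s·k^α = (n + g + δ)·k.
Dividing both sides by k: k^(1−α) = s / (n + g + δ).
k^0.75 = 0.17 / (0.030 + 0.006 + 0.037) = 0.17 / 0.073 = 2.3288
k* = 2.3288^(1/0.75) ≈ 3.0868

k* ≈ 3.09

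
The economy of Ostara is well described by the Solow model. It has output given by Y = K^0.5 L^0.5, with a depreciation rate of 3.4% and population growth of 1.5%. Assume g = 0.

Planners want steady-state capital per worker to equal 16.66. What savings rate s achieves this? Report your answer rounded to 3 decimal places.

s ≈ 0.200

At the steady state, Δk = 0, so s·k^α = (n + δ)·k.
So s / (n + δ) = (k*)^(1−α) = 16.66^0.5 = 4.0817.
Therefore s = 4.0817 × (n + δ) = 4.0817 × 0.049 = 0.2000.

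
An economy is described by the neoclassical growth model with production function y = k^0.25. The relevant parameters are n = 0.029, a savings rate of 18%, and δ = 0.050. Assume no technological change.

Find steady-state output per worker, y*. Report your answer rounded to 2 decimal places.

y* = 1.32

Steady state requires s·f(k) = (n + δ)·k, i.e. s·k^α = (n + δ)·k.
Dividing both sides by k: k^(1−α) = s / (n + δ).
k^0.75 = 0.18 / (0.029 + 0.050) = 0.18 / 0.079 = 2.2785
k* = 2.2785^(1/0.75) ≈ 2.9982
y* = (k*)^α = 2.9982^0.25 ≈ 1.3159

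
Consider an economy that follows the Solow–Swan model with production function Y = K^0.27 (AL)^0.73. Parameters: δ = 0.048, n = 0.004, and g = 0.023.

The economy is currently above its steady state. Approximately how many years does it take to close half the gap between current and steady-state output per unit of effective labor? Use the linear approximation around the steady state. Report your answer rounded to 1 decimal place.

Near the steady state the convergence rate is λ = (1 − α)(n + g + δ).
λ = (1 − 0.27) × 0.075 = 0.73 × 0.075 = 0.05475
Half-life = ln 2 / λ = 0.6931 / 0.05475 ≈ 12.66 years

about 12.7 years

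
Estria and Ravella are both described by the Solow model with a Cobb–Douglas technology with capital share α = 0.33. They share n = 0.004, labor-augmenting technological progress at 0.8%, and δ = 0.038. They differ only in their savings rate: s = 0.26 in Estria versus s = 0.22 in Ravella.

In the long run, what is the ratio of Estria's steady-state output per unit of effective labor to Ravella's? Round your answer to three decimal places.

ratio ≈ 1.086

Steady-state y* = [s/(n + g + δ)]^(α/(1−α)), so the ratio is [ (s_E/(n + g + δ)_E) / (s_R/(n + g + δ)_R) ]^0.4925.
s_E/(n + g + δ)_E = 0.26/0.050 = 5.2000; s_R/(n + g + δ)_R = 0.22/0.050 = 4.4000.
Ratio = (5.2000/4.4000)^0.4925 = 1.1818^0.4925 ≈ 1.0857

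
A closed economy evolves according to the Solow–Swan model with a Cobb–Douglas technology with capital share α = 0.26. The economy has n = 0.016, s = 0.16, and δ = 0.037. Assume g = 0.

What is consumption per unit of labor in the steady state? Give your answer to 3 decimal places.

c* ≈ 1.238

Steady state requires s·f(k) = (n + δ)·k, i.e. s·k^α = (n + δ)·k.
Rearranging, k^(1−α) = s / (n + δ).
k^0.74 = 0.16 / (0.016 + 0.037) = 0.16 / 0.053 = 3.0189
k* = 3.0189^(1/0.74) ≈ 4.4509
y* = (k*)^α = 4.4509^0.26 ≈ 1.4743
c* = (1 − s)·y* = (1 − 0.16) × 1.4743 ≈ 1.2384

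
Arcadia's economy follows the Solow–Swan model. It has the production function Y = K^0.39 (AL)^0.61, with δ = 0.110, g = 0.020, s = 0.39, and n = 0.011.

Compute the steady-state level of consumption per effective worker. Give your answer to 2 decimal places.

In steady state, investment equals break-even investment: s·k^α = (n + g + δ)·k.
Rearranging, k^(1−α) = s / (n + g + δ).
k^0.61 = 0.39 / (0.011 + 0.020 + 0.110) = 0.39 / 0.141 = 2.7660
k* = 2.7660^(1/0.61) ≈ 5.3009
y* = (k*)^α = 5.3009^0.39 ≈ 1.9164
c* = (1 − s)·y* = (1 − 0.39) × 1.9164 ≈ 1.1690

c* ≈ 1.17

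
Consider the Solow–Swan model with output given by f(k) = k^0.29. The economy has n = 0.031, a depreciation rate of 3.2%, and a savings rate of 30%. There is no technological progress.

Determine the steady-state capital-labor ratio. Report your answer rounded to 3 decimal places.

k* = 9.008

At the steady state, Δk = 0, so s·k^α = (n + δ)·k.
Dividing both sides by k: k^(1−α) = s / (n + δ).
k^0.71 = 0.30 / (0.031 + 0.032) = 0.30 / 0.063 = 4.7619
k* = 4.7619^(1/0.71) ≈ 9.0078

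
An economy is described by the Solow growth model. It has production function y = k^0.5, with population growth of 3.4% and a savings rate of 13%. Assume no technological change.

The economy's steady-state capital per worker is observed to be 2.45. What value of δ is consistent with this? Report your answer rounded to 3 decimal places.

δ ≈ 0.049

In steady state, investment equals break-even investment: s·k^α = (n + δ)·k.
So s / (n + δ) = (k*)^(1−α) = 2.45^0.5 = 1.5652.
Therefore n + δ = s / 1.5652 = 0.13 / 1.5652 = 0.0831, so δ = 0.0831 − 0.034 = 0.0491.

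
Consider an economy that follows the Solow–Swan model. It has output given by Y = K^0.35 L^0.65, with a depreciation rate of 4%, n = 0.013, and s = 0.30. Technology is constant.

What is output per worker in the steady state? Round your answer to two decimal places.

At the steady state, Δk = 0, so s·k^α = (n + δ)·k.
Rearranging, k^(1−α) = s / (n + δ).
k^0.65 = 0.30 / (0.013 + 0.040) = 0.30 / 0.053 = 5.6604
k* = 5.6604^(1/0.65) ≈ 14.3955
y* = (k*)^α = 14.3955^0.35 ≈ 2.5432

y* ≈ 2.54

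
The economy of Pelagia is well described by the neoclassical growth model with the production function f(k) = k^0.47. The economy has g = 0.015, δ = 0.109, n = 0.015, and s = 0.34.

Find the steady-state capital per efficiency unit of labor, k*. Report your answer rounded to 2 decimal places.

k* = 5.41

Steady state requires s·f(k) = (n + g + δ)·k, i.e. s·k^α = (n + g + δ)·k.
Dividing both sides by k: k^(1−α) = s / (n + g + δ).
k^0.53 = 0.34 / (0.015 + 0.015 + 0.109) = 0.34 / 0.139 = 2.4460
k* = 2.4460^(1/0.53) ≈ 5.4068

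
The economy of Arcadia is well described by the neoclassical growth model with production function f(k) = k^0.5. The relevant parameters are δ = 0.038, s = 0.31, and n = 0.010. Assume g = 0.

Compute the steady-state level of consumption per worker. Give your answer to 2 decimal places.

c* = 4.46

At the steady state, Δk = 0, so s·k^α = (n + δ)·k.
Rearranging, k^(1−α) = s / (n + δ).
k^0.5 = 0.31 / (0.010 + 0.038) = 0.31 / 0.048 = 6.4583
k* = 6.4583^(1/0.5) ≈ 41.7096
y* = (k*)^α = 41.7096^0.5 ≈ 6.4583
c* = (1 − s)·y* = (1 − 0.31) × 6.4583 ≈ 4.4562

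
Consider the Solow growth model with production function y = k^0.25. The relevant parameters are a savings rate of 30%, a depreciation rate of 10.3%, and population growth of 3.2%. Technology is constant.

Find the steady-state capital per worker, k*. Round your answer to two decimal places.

k* ≈ 2.90

In steady state, investment equals break-even investment: s·k^α = (n + δ)·k.
Rearranging, k^(1−α) = s / (n + δ).
k^0.75 = 0.30 / (0.032 + 0.103) = 0.30 / 0.135 = 2.2222
k* = 2.2222^(1/0.75) ≈ 2.8999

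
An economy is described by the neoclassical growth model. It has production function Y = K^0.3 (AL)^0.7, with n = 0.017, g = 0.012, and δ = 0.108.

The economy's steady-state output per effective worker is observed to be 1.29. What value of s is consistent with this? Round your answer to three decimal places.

s ≈ 0.248

At the steady state, Δk = 0, so s·k^α = (n + g + δ)·k.
Since y* = [s/(n + g + δ)]^(α/(1−α)), we have s/(n + g + δ) = (y*)^((1−α)/α) = 1.29^2.3333 = 1.8115.
Therefore s = 1.8115 × (n + g + δ) = 1.8115 × 0.137 = 0.2482.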